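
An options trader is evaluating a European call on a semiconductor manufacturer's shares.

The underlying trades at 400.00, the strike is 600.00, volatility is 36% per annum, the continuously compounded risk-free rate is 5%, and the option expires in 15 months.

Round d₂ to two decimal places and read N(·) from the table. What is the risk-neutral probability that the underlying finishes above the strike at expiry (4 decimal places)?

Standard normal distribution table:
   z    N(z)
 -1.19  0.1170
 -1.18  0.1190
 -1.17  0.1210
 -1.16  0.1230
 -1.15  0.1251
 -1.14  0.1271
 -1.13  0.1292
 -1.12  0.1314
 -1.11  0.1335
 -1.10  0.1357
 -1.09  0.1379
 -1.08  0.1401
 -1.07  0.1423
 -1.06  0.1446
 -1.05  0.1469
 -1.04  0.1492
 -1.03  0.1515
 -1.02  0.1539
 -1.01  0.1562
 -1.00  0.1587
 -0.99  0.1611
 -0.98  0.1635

0.1469

σ√T = 0.36·√1.25 = 0.4025
d₁ = [ln(400/600) + (0.05 + 0.36²/2)·1.25] / 0.4025 = [-0.4055 + 0.1435] / 0.4025 = -0.6509 which rounds to -0.65
d₂ = d₁ − σ√T = -0.6509 − 0.4025 = -1.0533 which rounds to -1.05
Risk-neutral Pr[S_T > K] = N(d₂) = N(-1.05) = 0.1469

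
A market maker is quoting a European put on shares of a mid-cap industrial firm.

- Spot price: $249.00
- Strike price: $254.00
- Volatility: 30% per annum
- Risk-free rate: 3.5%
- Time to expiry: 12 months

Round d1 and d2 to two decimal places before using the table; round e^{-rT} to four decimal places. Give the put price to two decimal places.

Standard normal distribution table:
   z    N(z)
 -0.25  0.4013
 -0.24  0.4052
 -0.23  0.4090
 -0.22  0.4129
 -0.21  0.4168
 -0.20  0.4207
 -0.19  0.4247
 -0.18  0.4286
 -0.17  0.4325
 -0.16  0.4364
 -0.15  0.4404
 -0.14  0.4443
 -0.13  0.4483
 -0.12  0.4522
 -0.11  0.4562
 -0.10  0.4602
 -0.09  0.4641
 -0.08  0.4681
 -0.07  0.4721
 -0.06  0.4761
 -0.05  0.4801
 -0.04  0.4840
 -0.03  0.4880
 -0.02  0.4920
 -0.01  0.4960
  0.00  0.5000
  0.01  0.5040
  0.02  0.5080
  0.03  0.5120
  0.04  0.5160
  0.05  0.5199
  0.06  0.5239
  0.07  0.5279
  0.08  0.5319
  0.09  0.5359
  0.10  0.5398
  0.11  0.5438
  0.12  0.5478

$27.64

σ√T = 0.3 × 1.0000 = 0.3000
ln(S/K) + (r + σ²/2)T = ln(249/254) + (0.035 + 0.3²/2)·1 = -0.0199 + 0.0800 = 0.0601
d₁ = 0.0601 / 0.3000 = 0.2004 → 0.20
d₂ = d₁ − σ√T = 0.2004 − 0.3000 = -0.0996 → -0.10
e^(−rT) = e^(−0.035·1) = 0.9656
N(−d₂) = N(0.10) = 0.5398;  N(−d₁) = N(-0.20) = 0.4207
P = 254·0.9656·0.5398 − 249·0.4207 = 132.3926 − 104.7543 = 27.6383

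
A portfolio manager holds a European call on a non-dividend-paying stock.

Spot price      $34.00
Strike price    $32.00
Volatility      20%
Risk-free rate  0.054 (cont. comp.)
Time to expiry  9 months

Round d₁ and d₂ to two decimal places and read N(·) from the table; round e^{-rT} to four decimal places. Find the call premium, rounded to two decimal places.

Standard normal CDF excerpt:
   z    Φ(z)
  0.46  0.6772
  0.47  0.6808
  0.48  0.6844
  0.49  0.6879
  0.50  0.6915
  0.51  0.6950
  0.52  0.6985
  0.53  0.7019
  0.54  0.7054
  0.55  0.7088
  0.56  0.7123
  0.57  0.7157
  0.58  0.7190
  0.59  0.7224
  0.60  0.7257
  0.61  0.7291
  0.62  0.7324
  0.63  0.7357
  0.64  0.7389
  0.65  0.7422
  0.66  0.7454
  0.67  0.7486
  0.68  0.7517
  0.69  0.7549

σ√T = 0.2·√0.75 = 0.1732
d₁ = [ln(34/32) + (0.054 + 0.2²/2)·0.75] / 0.1732 = [0.0606 + 0.0555] / 0.1732 = 0.6704 → 0.67
d₂ = d₁ − σ√T = 0.6704 − 0.1732 = 0.4972 → 0.50
e^(−rT) = e^(−0.054·0.75) = 0.9603
N(d₁) = N(0.67) = 0.7486;  N(d₂) = N(0.50) = 0.6915
C = 34·0.7486 − 32·0.9603·0.6915 = 25.4524 − 21.2495 = 4.2029

$4.20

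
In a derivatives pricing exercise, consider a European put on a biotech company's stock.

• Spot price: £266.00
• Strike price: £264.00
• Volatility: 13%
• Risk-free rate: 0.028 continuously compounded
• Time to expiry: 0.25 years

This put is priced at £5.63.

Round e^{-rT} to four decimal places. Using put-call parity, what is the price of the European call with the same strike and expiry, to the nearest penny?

£9.48

exp(−rT) = exp(−0.028·0.25) = 0.9930
Put-call parity: C − P = S − K·e^(−rT) = 266 − 264·0.9930 = 266 − 262.1520 = 3.8480
C = P + (C − P) = 5.63 + (3.8480) = 9.4780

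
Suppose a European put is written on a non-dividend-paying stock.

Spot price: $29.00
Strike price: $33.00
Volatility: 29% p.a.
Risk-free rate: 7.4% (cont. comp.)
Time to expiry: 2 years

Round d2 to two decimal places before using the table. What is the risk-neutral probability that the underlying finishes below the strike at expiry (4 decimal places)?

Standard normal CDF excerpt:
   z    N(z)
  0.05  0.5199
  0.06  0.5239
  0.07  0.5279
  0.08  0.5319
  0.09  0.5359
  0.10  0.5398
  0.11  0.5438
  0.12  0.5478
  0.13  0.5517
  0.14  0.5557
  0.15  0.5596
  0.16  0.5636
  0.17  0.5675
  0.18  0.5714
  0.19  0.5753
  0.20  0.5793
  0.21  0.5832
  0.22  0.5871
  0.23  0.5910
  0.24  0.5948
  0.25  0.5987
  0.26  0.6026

0.5636

T = 2;  σ√T = 0.4101
d₁ = [ln(29/33) + (0.074 + 0.29²/2)·2] / 0.4101 = [-0.1292 + 0.2321] / 0.4101 = 0.2509 which rounds to 0.25
d₂ = d₁ − σ√T = 0.2509 − 0.4101 = -0.1592 which rounds to -0.16
Risk-neutral Pr[S_T < K] = N(−d₂) = N(0.16) = 0.5636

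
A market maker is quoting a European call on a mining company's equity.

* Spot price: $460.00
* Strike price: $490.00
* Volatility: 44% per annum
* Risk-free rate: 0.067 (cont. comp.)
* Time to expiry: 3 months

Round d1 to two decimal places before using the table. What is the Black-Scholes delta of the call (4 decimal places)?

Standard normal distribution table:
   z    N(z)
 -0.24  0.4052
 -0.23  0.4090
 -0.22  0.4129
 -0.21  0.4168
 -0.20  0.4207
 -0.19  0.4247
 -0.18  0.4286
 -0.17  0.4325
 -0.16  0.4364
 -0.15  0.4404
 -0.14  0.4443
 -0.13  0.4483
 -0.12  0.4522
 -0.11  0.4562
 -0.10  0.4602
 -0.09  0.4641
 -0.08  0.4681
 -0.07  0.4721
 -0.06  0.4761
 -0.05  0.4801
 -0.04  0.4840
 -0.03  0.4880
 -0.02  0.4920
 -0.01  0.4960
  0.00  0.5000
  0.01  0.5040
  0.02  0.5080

0.4602

σ√T = 0.44 × 0.5000 = 0.2200
d₁ = [ln(460/490) + (0.067 + 0.44²/2)·0.25] / 0.2200 = [-0.0632 + 0.0410] / 0.2200 = -0.1010 ≈ -0.10
N(d₁) = N(-0.10) = 0.4602
Δ_call = N(d₁) = 0.4602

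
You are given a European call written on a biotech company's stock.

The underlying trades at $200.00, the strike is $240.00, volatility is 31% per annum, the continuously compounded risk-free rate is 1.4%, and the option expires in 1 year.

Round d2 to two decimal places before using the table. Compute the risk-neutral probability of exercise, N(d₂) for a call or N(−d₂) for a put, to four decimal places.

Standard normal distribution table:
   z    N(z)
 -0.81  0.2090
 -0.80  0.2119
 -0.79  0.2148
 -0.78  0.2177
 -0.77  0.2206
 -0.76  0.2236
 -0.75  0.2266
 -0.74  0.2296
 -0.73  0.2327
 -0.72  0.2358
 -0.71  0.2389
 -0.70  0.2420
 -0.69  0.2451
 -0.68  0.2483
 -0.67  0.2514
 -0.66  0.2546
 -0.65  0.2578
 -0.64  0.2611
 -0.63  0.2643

0.2420

σ√T = 0.31·√1 = 0.3100
d₁ = [ln(200/240) + (0.014 + ½·0.31²)·1] / (σ√T) = (-0.1823 + 0.0621) / 0.3100 = -0.3880 which rounds to -0.39
d₂ = -0.3880 − 0.3100 = -0.6980 which rounds to -0.70
Risk-neutral Pr[S_T > K] = N(d₂) = N(-0.70) = 0.2420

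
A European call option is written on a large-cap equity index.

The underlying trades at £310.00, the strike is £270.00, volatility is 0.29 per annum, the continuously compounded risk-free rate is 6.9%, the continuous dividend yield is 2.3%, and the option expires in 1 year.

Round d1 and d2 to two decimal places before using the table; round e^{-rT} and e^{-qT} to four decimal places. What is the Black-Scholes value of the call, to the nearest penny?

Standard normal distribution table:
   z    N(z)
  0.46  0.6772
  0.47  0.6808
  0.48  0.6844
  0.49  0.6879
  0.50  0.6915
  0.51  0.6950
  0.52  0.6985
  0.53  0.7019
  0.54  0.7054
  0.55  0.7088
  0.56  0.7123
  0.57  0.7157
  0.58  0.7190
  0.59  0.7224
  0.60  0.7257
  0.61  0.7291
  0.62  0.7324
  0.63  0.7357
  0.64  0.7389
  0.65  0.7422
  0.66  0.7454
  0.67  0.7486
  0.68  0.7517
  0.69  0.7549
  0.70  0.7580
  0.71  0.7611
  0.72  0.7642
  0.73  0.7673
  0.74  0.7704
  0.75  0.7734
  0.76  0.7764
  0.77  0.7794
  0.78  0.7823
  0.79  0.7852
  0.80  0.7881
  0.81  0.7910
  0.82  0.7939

£63.66

σ√T = 0.29 × 1.0000 = 0.2900
ln(S/K) + (r − q + σ²/2)T = ln(310/270) + (0.069 − 0.023 + 0.29²/2)·1 = 0.1382 + 0.0881 = 0.2262
d₁ = 0.2262 / 0.2900 = 0.7800 ≈ 0.78
d₂ = d₁ − σ√T = 0.7800 − 0.2900 = 0.4900 ≈ 0.49
exp(−qT) = exp(−0.023·1) = 0.9773;  exp(−rT) = exp(−0.069·1) = 0.9333
N(d₁) = N(0.78) = 0.7823;  N(d₂) = N(0.49) = 0.6879
C = 310·0.9773·0.7823 − 270·0.9333·0.6879 = 237.0080 − 173.3446 = 63.6633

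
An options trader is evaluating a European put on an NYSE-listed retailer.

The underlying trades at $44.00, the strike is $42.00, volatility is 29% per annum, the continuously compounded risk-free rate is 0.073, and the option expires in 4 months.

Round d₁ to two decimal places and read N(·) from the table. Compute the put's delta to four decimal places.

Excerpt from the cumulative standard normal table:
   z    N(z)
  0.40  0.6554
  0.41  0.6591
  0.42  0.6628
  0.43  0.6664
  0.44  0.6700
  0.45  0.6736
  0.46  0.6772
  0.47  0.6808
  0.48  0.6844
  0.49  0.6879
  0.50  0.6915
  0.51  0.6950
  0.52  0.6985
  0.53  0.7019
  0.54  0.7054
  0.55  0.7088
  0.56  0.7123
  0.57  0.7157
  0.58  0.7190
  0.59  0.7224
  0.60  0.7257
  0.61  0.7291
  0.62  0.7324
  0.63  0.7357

T = 0.3333;  σ√T = 0.1674
ln(S/K) + (r + σ²/2)T = ln(44/42) + (0.073 + 0.29²/2)·0.3333 = 0.0465 + 0.0383 = 0.0849
d₁ = 0.0849 / 0.1674 = 0.5069 ≈ 0.51
N(d₁) = N(0.51) = 0.6950
Δ_put = N(d₁) − 1 = 0.6950 − 1 = -0.3050

-0.3050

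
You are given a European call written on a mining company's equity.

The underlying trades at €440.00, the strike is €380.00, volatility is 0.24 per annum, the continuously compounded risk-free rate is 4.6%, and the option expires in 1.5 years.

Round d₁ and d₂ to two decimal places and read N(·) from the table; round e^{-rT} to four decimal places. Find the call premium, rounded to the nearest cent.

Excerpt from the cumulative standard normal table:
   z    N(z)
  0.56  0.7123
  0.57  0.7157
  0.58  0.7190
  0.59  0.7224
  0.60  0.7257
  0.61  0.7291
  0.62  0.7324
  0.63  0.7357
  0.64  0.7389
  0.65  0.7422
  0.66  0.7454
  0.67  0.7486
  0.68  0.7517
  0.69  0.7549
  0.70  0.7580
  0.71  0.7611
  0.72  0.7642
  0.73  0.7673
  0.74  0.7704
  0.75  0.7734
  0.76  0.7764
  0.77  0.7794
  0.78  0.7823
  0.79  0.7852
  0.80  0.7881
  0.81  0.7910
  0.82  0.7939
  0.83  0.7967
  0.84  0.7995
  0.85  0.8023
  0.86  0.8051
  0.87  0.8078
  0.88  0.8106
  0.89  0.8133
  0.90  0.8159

T = 1.5;  σ√T = 0.2939
ln(S/K) + (r + σ²/2)T = ln(440/380) + (0.046 + 0.24²/2)·1.5 = 0.1466 + 0.1122 = 0.2588
d₁ = 0.2588 / 0.2939 = 0.8805 → 0.88
d₂ = d₁ − σ√T = 0.8805 − 0.2939 = 0.5865 → 0.59
e^(−rT) = e^(−0.046·1.5) = 0.9333
C = 440·N(0.88) − 380·0.9333·N(0.59) = 440·0.8106 − 380·0.9333·0.7224 = 356.6640 − 256.2020 = 100.4620

€100.46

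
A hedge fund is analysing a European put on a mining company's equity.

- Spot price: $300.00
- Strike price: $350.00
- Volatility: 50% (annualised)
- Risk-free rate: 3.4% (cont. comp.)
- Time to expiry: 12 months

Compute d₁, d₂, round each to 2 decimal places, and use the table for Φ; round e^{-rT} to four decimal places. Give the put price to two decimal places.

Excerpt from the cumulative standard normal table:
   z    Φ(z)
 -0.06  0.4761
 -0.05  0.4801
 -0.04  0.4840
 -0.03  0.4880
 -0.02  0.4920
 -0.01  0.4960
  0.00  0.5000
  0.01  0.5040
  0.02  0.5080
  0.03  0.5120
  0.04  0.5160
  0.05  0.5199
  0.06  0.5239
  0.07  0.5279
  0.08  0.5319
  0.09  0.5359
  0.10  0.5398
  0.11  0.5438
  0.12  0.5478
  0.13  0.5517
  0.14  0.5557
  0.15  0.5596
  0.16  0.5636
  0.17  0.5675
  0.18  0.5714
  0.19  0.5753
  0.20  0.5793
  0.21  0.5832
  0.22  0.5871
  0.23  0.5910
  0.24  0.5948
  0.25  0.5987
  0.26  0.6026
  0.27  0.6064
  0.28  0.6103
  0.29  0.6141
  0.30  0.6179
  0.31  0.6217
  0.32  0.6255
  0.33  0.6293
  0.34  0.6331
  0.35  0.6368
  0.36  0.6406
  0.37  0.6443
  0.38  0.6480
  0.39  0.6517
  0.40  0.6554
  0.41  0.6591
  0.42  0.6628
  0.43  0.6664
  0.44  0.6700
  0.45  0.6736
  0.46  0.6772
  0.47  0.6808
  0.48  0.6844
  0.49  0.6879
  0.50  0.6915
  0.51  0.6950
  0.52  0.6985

σ√T = 0.5·√1 = 0.5000
d₁ = [ln(300/350) + (0.034 + ½·0.5²)·1] / (σ√T) = (-0.1542 + 0.1590) / 0.5000 = 0.0097 → 0.01
d₂ = 0.0097 − 0.5000 = -0.4903 → -0.49
e^(−rT) = e^(−0.034·1) = 0.9666
N(−d₂) = N(0.49) = 0.6879;  N(−d₁) = N(-0.01) = 0.4960
P = 350·0.9666·0.6879 − 300·0.4960 = 232.7234 − 148.8000 = 83.9234

$83.92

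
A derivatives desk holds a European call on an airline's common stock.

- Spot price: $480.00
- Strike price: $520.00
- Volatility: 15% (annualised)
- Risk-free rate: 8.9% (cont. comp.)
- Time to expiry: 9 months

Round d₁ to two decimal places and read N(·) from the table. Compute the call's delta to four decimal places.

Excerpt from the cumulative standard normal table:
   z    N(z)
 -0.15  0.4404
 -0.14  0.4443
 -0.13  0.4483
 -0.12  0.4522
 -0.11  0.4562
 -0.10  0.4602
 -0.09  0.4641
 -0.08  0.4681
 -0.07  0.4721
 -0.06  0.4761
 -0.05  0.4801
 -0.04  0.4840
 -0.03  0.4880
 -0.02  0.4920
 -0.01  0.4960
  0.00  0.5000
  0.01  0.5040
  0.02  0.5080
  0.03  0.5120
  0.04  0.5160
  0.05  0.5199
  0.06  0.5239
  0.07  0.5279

0.4840

T = 0.75;  σ√T = 0.1299
d₁ = [ln(480/520) + (0.089 + ½·0.15²)·0.75] / (σ√T) = (-0.0800 + 0.0752) / 0.1299 = -0.0374 ≈ -0.04
N(d₁) = N(-0.04) = 0.4840
Δ_call = N(d₁) = 0.4840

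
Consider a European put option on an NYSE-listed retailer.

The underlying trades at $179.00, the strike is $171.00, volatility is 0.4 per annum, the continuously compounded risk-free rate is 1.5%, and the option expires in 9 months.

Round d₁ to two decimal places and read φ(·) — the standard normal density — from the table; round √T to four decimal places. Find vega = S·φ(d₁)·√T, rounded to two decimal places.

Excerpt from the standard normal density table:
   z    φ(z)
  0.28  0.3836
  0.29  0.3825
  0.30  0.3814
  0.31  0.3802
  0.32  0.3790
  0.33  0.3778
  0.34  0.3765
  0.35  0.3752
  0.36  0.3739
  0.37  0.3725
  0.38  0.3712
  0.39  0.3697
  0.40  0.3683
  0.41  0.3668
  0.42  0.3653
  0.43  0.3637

T = 0.75;  σ√T = 0.3464
d₁ = [ln(179/171) + (0.015 + 0.4²/2)·0.75] / 0.3464 = [0.0457 + 0.0713] / 0.3464 = 0.3377 ⇒ 0.34
√T = √0.75 = 0.8660
φ(d₁) = φ(0.34) = 0.3765
vega = S·φ(d₁)·√T = 179·0.3765·0.8660 = 58.3628
(The call has the same vega.)

58.36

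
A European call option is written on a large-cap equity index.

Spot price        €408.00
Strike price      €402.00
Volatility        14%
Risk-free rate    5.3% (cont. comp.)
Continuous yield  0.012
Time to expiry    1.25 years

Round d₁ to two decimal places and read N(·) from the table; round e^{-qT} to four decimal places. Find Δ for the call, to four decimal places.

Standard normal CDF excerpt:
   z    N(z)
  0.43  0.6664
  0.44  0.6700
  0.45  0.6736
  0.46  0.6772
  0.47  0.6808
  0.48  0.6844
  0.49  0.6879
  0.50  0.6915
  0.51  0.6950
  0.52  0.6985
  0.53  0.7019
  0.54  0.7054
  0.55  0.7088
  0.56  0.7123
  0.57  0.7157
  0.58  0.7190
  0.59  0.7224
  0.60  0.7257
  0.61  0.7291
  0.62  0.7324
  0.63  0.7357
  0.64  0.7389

σ√T = 0.14·√1.25 = 0.1565
d₁ = [ln(408/402) + (0.053 − 0.012 + ½·0.14²)·1.25] / (σ√T) = (0.0148 + 0.0635) / 0.1565 = 0.5003 which rounds to 0.50
N(d₁) = N(0.50) = 0.6915
Δ_call = exp(−qT)·N(d₁) = 0.9851·0.6915 = 0.6812

0.6812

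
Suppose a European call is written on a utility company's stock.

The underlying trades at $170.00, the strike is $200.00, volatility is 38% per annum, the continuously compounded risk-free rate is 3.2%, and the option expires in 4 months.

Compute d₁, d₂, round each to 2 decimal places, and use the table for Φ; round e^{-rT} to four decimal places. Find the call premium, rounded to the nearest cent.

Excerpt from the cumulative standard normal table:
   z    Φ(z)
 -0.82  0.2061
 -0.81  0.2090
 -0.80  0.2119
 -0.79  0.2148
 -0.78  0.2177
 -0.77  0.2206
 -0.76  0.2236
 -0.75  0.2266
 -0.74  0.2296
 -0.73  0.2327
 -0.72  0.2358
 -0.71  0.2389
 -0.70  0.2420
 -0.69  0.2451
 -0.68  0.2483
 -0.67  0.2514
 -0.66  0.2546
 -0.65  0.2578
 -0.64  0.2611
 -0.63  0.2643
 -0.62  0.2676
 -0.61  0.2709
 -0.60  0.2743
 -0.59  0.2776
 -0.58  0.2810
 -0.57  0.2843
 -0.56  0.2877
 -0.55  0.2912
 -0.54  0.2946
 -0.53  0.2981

σ√T = 0.38·√0.3333 = 0.2194
d₁ = [ln(170/200) + (0.032 + ½·0.38²)·0.3333] / (σ√T) = (-0.1625 + 0.0347) / 0.2194 = -0.5825 ≈ -0.58
d₂ = -0.5825 − 0.2194 = -0.8018 ≈ -0.80
e^(−rT) = e^(−0.032·0.3333) = 0.9894
C = 170·N(-0.58) − 200·0.9894·N(-0.80) = 170·0.2810 − 200·0.9894·0.2119 = 47.7700 − 41.9308 = 5.8392

$5.84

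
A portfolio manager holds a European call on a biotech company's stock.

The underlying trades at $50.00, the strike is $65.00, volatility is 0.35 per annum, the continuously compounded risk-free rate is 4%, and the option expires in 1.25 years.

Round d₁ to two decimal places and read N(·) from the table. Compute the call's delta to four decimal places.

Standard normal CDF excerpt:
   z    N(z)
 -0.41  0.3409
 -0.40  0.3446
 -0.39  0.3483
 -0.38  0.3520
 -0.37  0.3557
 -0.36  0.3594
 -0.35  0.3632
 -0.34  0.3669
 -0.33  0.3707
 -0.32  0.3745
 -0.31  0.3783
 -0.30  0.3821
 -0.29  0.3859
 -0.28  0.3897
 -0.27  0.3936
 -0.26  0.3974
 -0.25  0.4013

σ√T = 0.35 × 1.1180 = 0.3913
d₁ = [ln(50/65) + (0.04 + ½·0.35²)·1.25] / (σ√T) = (-0.2624 + 0.1266) / 0.3913 = -0.3470 ≈ -0.35
N(d₁) = N(-0.35) = 0.3632
Δ_call = N(d₁) = 0.3632

0.3632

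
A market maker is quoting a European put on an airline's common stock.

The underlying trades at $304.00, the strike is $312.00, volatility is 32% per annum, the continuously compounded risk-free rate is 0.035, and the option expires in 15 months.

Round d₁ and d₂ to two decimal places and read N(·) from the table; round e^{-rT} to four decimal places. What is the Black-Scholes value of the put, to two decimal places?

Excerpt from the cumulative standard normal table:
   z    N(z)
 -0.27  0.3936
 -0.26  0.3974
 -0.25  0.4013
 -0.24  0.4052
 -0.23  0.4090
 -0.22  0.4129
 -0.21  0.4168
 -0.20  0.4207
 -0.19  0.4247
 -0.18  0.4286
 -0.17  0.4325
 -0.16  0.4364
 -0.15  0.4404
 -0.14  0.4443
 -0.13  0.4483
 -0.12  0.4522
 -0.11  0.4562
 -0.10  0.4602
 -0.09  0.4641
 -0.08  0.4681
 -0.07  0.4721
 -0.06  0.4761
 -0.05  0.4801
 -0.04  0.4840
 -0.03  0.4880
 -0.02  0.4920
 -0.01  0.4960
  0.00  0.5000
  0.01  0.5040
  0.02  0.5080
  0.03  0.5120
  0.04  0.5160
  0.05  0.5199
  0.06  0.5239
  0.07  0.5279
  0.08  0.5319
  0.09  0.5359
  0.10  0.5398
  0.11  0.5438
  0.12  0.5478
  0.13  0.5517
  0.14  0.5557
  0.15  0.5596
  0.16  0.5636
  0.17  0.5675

σ√T = 0.32·√1.25 = 0.3578
d₁ = [ln(304/312) + (0.035 + ½·0.32²)·1.25] / (σ√T) = (-0.0260 + 0.1077) / 0.3578 = 0.2286 ≈ 0.23
d₂ = 0.2286 − 0.3578 = -0.1292 ≈ -0.13
exp(−rT) = exp(−0.035·1.25) = 0.9572
N(−d₂) = N(0.13) = 0.5517;  N(−d₁) = N(-0.23) = 0.4090
P = 312·0.9572·0.5517 − 304·0.4090 = 164.7632 − 124.3360 = 40.4272

$40.43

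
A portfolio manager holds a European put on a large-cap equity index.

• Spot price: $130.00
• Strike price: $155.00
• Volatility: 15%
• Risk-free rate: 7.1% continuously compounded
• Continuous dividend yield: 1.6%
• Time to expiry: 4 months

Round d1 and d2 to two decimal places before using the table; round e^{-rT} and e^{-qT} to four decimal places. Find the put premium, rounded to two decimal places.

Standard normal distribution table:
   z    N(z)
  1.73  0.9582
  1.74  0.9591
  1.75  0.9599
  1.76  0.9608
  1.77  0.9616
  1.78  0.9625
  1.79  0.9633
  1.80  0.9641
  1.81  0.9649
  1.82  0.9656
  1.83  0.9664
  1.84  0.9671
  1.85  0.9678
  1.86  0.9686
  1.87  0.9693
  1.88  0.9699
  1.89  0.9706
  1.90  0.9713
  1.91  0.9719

$22.16

σ√T = 0.15·√0.3333 = 0.0866
d₁ = [ln(130/155) + (0.071 − 0.016 + ½·0.15²)·0.3333] / (σ√T) = (-0.1759 + 0.0221) / 0.0866 = -1.7760 ⇒ -1.78
d₂ = -1.7760 − 0.0866 = -1.8626 ⇒ -1.86
e^(−qT) = e^(−0.016·0.3333) = 0.9947;  e^(−rT) = e^(−0.071·0.3333) = 0.9766
P = 155·0.9766·N(1.86) − 130·0.9947·N(1.78) = 155·0.9766·0.9686 − 130·0.9947·0.9625 = 146.6199 − 124.4618 = 22.1581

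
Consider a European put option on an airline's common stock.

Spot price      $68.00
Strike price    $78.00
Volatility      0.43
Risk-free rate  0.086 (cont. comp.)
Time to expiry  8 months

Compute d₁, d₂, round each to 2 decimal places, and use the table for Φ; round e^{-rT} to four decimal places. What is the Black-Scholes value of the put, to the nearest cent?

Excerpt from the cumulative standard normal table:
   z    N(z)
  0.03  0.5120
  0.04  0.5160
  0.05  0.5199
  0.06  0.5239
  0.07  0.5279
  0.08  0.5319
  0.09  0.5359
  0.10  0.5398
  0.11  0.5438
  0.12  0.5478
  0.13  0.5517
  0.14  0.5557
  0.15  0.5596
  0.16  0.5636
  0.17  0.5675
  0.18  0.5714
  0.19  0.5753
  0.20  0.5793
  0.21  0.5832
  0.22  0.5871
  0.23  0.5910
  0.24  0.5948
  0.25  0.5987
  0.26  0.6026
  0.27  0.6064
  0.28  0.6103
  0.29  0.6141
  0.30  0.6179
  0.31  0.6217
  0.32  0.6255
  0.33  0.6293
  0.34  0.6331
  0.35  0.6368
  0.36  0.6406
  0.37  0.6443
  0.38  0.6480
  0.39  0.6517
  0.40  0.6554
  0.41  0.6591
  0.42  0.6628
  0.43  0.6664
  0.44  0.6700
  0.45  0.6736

σ√T = 0.43·√0.6667 = 0.3511
d₁ = [ln(68/78) + (0.086 + 0.43²/2)·0.6667] / 0.3511 = [-0.1372 + 0.1190] / 0.3511 = -0.0519 which rounds to -0.05
d₂ = d₁ − σ√T = -0.0519 − 0.3511 = -0.4030 which rounds to -0.40
exp(−rT) = exp(−0.086·0.6667) = 0.9443
P = 78·0.9443·N(0.40) − 68·N(0.05) = 78·0.9443·0.6554 − 68·0.5199 = 48.2737 − 35.3532 = 12.9205

$12.92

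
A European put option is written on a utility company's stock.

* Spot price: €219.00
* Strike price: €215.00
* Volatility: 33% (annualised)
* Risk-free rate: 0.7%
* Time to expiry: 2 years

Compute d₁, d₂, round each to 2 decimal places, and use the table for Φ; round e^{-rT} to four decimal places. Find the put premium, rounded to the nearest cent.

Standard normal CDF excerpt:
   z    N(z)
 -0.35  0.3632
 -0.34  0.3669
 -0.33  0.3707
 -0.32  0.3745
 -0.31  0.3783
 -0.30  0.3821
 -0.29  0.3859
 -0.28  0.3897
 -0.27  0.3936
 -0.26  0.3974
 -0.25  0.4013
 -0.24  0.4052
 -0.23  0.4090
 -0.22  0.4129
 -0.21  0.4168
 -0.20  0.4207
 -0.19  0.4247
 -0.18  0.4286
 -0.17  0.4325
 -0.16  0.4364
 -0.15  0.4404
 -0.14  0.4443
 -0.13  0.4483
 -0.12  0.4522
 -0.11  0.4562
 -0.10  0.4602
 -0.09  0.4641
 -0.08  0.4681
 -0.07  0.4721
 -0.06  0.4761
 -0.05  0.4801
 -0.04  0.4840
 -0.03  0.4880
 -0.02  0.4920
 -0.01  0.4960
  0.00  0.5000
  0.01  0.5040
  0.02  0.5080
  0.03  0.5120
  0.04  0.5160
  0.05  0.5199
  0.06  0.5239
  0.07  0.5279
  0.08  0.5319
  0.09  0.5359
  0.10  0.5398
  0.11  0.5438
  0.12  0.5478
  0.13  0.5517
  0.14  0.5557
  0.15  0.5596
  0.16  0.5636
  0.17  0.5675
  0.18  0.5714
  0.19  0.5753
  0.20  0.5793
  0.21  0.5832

σ√T = 0.33 × 1.4142 = 0.4667
ln(S/K) + (r + σ²/2)T = ln(219/215) + (0.007 + 0.33²/2)·2 = 0.0184 + 0.1229 = 0.1413
d₁ = 0.1413 / 0.4667 = 0.3028 which rounds to 0.30
d₂ = d₁ − σ√T = 0.3028 − 0.4667 = -0.1638 which rounds to -0.16
exp(−rT) = exp(−0.007·2) = 0.9861
P = 215·0.9861·N(0.16) − 219·N(-0.30) = 215·0.9861·0.5636 − 219·0.3821 = 119.4897 − 83.6799 = 35.8098

€35.81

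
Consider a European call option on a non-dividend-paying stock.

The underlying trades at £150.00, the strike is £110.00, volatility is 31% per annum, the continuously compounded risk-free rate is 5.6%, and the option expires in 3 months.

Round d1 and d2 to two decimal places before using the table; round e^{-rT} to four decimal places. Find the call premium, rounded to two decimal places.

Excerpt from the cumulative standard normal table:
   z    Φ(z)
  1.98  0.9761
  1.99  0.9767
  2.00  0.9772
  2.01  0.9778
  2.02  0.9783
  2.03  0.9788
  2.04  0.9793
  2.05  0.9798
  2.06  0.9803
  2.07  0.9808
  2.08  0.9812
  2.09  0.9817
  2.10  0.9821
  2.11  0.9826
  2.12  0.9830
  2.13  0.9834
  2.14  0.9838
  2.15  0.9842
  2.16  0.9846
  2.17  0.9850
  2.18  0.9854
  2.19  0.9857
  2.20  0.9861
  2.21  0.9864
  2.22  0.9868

£41.69

σ√T = 0.31 × 0.5000 = 0.1550
d₁ = [ln(150/110) + (0.056 + 0.31²/2)·0.25] / 0.1550 = [0.3102 + 0.0260] / 0.1550 = 2.1688 ⇒ 2.17
d₂ = d₁ − σ√T = 2.1688 − 0.1550 = 2.0138 ⇒ 2.01
exp(−rT) = exp(−0.056·0.25) = 0.9861
C = 150·N(2.17) − 110·0.9861·N(2.01) = 150·0.9850 − 110·0.9861·0.9778 = 147.7500 − 106.0629 = 41.6871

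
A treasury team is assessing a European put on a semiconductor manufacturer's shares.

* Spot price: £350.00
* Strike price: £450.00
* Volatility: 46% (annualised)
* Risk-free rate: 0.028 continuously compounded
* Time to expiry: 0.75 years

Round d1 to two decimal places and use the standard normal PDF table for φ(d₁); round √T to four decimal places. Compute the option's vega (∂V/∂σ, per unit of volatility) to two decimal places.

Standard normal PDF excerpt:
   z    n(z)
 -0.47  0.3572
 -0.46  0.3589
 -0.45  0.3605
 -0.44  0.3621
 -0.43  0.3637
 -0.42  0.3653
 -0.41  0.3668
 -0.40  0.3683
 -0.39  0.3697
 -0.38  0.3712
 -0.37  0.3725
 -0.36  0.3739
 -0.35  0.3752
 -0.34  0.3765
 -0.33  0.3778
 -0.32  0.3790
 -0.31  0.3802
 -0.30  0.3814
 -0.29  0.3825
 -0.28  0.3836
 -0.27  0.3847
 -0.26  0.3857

112.51

T = 0.75;  σ√T = 0.3984
d₁ = [ln(350/450) + (0.028 + 0.46²/2)·0.75] / 0.3984 = [-0.2513 + 0.1003] / 0.3984 = -0.3790 → -0.38
√T = √0.75 = 0.8660
φ(d₁) = φ(-0.38) = 0.3712
vega = S·φ(d₁)·√T = 350·0.3712·0.8660 = 112.5107
(Call and put vega coincide under Black-Scholes.)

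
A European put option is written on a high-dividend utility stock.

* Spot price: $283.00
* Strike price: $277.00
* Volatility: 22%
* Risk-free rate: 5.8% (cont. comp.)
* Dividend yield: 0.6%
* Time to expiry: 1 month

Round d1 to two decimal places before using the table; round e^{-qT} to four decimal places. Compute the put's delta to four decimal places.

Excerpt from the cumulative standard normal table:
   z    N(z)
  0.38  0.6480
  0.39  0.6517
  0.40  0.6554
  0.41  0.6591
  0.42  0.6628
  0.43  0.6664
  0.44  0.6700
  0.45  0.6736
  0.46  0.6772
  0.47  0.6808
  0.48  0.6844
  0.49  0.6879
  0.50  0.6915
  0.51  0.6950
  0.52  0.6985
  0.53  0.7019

-0.3298

σ√T = 0.22 × 0.2887 = 0.0635
d₁ = [ln(283/277) + (0.058 − 0.006 + ½·0.22²)·0.08333] / (σ√T) = (0.0214 + 0.0063) / 0.0635 = 0.4374 → 0.44
N(d₁) = N(0.44) = 0.6700
Δ_put = exp(−qT)·(N(d₁) − 1) = 0.9995·(0.6700 − 1) = -0.3298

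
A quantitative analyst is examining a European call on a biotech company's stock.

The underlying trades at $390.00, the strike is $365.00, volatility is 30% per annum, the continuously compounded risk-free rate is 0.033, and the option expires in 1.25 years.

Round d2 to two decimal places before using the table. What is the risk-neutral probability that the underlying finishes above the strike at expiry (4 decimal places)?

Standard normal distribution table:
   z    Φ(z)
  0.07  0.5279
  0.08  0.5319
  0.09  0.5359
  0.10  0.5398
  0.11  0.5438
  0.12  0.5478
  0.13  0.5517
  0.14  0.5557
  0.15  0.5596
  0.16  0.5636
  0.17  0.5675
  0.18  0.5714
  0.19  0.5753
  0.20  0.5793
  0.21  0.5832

0.5596

σ√T = 0.3·√1.25 = 0.3354
d₁ = [ln(390/365) + (0.033 + 0.3²/2)·1.25] / 0.3354 = [0.0662 + 0.0975] / 0.3354 = 0.4882 ⇒ 0.49
d₂ = d₁ − σ√T = 0.4882 − 0.3354 = 0.1528 ⇒ 0.15
Risk-neutral Pr[S_T > K] = N(d₂) = N(0.15) = 0.5596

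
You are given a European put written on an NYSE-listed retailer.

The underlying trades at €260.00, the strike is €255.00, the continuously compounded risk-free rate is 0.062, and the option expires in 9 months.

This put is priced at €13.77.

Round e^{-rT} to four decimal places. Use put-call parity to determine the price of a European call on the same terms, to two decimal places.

€30.35

exp(−rT) = exp(−0.062·0.75) = 0.9546
Put-call parity: C − P = S − K·e^(−rT) = 260 − 255·0.9546 = 260 − 243.4230 = 16.5770
C = P + (C − P) = 13.77 + (16.5770) = 30.3470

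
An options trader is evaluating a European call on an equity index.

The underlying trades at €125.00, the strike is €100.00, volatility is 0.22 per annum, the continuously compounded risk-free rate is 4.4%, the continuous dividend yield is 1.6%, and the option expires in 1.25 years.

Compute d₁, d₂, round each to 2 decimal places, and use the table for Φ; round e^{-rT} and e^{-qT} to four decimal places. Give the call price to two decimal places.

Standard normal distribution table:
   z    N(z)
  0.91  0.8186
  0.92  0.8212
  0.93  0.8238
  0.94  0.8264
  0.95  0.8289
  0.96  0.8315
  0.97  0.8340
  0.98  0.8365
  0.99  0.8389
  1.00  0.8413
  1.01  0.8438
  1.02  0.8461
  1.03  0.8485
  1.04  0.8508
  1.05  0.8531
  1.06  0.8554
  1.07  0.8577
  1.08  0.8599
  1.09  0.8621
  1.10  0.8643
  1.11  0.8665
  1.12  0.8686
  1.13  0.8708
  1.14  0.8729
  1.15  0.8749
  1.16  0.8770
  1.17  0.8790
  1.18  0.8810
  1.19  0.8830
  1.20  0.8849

€29.73

T = 1.25;  σ√T = 0.2460
d₁ = [ln(125/100) + (0.044 − 0.016 + ½·0.22²)·1.25] / (σ√T) = (0.2231 + 0.0653) / 0.2460 = 1.1725 which rounds to 1.17
d₂ = 1.1725 − 0.2460 = 0.9265 which rounds to 0.93
exp(−qT) = exp(−0.016·1.25) = 0.9802;  exp(−rT) = exp(−0.044·1.25) = 0.9465
C = 125·0.9802·N(1.17) − 100·0.9465·N(0.93) = 125·0.9802·0.8790 − 100·0.9465·0.8238 = 107.6995 − 77.9727 = 29.7268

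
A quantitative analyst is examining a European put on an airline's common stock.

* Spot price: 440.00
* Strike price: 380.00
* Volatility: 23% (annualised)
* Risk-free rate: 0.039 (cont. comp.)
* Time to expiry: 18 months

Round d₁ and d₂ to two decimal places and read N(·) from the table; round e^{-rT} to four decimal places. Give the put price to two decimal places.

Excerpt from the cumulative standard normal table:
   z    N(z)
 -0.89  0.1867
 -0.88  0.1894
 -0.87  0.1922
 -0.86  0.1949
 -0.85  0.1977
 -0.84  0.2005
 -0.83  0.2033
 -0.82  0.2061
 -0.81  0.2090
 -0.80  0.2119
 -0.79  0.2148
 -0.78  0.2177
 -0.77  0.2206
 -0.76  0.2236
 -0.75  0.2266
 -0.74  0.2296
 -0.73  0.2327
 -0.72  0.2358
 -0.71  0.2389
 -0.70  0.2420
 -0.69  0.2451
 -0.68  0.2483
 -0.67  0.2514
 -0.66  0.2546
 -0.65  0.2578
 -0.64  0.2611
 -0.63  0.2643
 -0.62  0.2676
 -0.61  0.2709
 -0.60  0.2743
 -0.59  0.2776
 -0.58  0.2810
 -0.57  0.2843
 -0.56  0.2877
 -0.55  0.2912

14.93

T = 1.5;  σ√T = 0.2817
ln(S/K) + (r + σ²/2)T = ln(440/380) + (0.039 + 0.23²/2)·1.5 = 0.1466 + 0.0982 = 0.2448
d₁ = 0.2448 / 0.2817 = 0.8690 ≈ 0.87
d₂ = d₁ − σ√T = 0.8690 − 0.2817 = 0.5873 ≈ 0.59
e^(−rT) = e^(−0.039·1.5) = 0.9432
P = 380·0.9432·N(-0.59) − 440·N(-0.87) = 380·0.9432·0.2776 − 440·0.1922 = 99.4963 − 84.5680 = 14.9283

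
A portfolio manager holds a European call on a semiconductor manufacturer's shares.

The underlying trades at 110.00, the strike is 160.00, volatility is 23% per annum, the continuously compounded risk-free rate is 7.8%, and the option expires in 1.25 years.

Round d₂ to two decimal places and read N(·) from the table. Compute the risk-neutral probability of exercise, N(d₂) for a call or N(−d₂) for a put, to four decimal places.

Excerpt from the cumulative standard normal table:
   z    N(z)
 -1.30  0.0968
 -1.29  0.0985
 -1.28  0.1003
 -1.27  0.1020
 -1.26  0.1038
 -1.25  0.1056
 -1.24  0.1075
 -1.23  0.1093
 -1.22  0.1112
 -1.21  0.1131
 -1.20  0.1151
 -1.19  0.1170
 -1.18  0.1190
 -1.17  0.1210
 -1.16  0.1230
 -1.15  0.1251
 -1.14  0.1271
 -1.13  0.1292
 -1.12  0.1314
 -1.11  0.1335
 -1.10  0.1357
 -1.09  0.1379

0.1131

T = 1.25;  σ√T = 0.2571
d₁ = [ln(110/160) + (0.078 + 0.23²/2)·1.25] / 0.2571 = [-0.3747 + 0.1306] / 0.2571 = -0.9494 ≈ -0.95
d₂ = d₁ − σ√T = -0.9494 − 0.2571 = -1.2065 ≈ -1.21
Risk-neutral Pr[S_T > K] = N(d₂) = N(-1.21) = 0.1131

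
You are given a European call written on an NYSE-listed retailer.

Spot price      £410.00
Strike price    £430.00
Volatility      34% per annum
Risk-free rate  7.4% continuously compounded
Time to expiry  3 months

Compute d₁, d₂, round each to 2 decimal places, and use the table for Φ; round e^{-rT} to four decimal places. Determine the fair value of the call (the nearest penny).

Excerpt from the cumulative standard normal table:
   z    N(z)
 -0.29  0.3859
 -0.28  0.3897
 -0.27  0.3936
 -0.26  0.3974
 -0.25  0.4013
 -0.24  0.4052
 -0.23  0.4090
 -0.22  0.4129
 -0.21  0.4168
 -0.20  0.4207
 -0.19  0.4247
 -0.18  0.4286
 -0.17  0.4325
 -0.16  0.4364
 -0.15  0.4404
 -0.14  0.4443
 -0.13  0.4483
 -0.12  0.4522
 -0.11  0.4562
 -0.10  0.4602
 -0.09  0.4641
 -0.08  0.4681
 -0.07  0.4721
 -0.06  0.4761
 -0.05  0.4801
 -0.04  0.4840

T = 0.25;  σ√T = 0.1700
ln(S/K) + (r + σ²/2)T = ln(410/430) + (0.074 + 0.34²/2)·0.25 = -0.0476 + 0.0330 = -0.0147
d₁ = -0.0147 / 0.1700 = -0.0863 ≈ -0.09
d₂ = d₁ − σ√T = -0.0863 − 0.1700 = -0.2563 ≈ -0.26
exp(−rT) = exp(−0.074·0.25) = 0.9817
N(d₁) = N(-0.09) = 0.4641;  N(d₂) = N(-0.26) = 0.3974
C = 410·0.4641 − 430·0.9817·0.3974 = 190.2810 − 167.7549 = 22.5261

£22.53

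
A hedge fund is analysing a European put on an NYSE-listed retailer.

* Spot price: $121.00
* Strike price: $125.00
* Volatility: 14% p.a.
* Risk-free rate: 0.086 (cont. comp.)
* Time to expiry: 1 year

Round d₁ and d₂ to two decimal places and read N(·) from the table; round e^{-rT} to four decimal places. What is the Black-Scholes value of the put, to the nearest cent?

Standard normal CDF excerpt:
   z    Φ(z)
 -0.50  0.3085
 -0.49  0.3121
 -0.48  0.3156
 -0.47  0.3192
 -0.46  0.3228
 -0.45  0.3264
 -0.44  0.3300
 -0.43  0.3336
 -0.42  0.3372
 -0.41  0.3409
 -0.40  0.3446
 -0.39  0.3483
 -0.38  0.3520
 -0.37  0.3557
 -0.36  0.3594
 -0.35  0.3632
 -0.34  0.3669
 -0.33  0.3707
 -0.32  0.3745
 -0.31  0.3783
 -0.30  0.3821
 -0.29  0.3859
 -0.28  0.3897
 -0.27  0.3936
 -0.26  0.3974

$3.90

σ√T = 0.14 × 1.0000 = 0.1400
d₁ = [ln(121/125) + (0.086 + 0.14²/2)·1] / 0.1400 = [-0.0325 + 0.0958] / 0.1400 = 0.4520 ⇒ 0.45
d₂ = d₁ − σ√T = 0.4520 − 0.1400 = 0.3120 ⇒ 0.31
e^(−rT) = e^(−0.086·1) = 0.9176
P = 125·0.9176·N(-0.31) − 121·N(-0.45) = 125·0.9176·0.3783 − 121·0.3264 = 43.3910 − 39.4944 = 3.8966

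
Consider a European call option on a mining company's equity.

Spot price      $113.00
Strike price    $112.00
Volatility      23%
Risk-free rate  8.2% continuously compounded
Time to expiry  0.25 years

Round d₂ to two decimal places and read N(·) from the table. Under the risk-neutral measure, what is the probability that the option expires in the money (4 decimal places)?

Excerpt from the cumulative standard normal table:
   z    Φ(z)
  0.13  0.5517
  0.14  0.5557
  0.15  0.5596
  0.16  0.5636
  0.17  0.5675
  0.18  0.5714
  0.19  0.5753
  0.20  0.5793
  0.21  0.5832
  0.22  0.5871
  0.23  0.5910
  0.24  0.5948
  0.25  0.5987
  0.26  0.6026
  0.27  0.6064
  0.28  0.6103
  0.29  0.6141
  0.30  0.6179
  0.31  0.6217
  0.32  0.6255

0.5793

σ√T = 0.23 × 0.5000 = 0.1150
d₁ = [ln(113/112) + (0.082 + ½·0.23²)·0.25] / (σ√T) = (0.0089 + 0.0271) / 0.1150 = 0.3131 ⇒ 0.31
d₂ = 0.3131 − 0.1150 = 0.1981 ⇒ 0.20
Pr(exercise) under Q = N(d₂) = 0.5793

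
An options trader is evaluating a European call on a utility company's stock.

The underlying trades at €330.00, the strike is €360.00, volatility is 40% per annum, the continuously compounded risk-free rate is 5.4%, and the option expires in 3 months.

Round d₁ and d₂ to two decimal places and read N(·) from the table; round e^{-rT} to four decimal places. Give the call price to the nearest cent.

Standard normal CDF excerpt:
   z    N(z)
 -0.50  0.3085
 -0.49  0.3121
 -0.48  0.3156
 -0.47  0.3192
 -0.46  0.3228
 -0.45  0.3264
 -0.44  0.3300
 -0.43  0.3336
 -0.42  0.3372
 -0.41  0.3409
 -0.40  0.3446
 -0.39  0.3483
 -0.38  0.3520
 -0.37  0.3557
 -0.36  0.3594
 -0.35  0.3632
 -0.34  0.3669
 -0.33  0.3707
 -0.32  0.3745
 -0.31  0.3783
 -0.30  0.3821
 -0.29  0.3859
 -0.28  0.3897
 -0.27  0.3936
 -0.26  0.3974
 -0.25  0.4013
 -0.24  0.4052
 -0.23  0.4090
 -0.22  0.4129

σ√T = 0.4·√0.25 = 0.2000
ln(S/K) + (r + σ²/2)T = ln(330/360) + (0.054 + 0.4²/2)·0.25 = -0.0870 + 0.0335 = -0.0535
d₁ = -0.0535 / 0.2000 = -0.2676 ≈ -0.27
d₂ = d₁ − σ√T = -0.2676 − 0.2000 = -0.4676 ≈ -0.47
e^(−rT) = e^(−0.054·0.25) = 0.9866
N(d₁) = N(-0.27) = 0.3936;  N(d₂) = N(-0.47) = 0.3192
C = 330·0.3936 − 360·0.9866·0.3192 = 129.8880 − 113.3722 = 16.5158

€16.52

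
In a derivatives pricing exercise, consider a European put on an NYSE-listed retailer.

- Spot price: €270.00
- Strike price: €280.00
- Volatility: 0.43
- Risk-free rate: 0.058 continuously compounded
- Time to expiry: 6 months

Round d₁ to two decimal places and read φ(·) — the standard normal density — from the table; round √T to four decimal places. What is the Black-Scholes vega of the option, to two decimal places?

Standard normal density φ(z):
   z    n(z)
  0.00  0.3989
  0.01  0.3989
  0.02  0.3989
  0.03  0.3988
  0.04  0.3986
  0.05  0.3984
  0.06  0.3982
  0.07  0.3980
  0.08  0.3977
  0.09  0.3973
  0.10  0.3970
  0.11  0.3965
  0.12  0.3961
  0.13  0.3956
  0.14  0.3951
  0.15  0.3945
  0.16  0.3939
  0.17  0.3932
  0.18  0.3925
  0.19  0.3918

σ√T = 0.43·√0.5 = 0.3041
d₁ = [ln(270/280) + (0.058 + ½·0.43²)·0.5] / (σ√T) = (-0.0364 + 0.0752) / 0.3041 = 0.1278 ⇒ 0.13
√T = √0.5 = 0.7071
φ(d₁) = φ(0.13) = 0.3956
vega = S·φ(d₁)·√T = 270·0.3956·0.7071 = 75.5268

75.53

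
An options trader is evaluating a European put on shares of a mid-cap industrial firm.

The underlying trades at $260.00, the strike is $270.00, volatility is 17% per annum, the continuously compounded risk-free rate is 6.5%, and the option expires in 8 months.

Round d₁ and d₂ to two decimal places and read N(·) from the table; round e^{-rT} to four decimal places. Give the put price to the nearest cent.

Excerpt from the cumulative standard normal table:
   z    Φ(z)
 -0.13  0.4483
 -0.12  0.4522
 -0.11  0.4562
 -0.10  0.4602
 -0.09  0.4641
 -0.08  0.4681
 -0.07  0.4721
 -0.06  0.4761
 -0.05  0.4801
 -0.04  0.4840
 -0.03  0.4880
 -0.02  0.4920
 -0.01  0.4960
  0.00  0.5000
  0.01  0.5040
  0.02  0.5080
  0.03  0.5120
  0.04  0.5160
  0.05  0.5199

$13.77

σ√T = 0.17·√0.6667 = 0.1388
d₁ = [ln(260/270) + (0.065 + ½·0.17²)·0.6667] / (σ√T) = (-0.0377 + 0.0530) / 0.1388 = 0.1097 ≈ 0.11
d₂ = 0.1097 − 0.1388 = -0.0291 ≈ -0.03
exp(−rT) = exp(−0.065·0.6667) = 0.9576
N(−d₂) = N(0.03) = 0.5120;  N(−d₁) = N(-0.11) = 0.4562
P = 270·0.9576·0.5120 − 260·0.4562 = 132.3786 − 118.6120 = 13.7666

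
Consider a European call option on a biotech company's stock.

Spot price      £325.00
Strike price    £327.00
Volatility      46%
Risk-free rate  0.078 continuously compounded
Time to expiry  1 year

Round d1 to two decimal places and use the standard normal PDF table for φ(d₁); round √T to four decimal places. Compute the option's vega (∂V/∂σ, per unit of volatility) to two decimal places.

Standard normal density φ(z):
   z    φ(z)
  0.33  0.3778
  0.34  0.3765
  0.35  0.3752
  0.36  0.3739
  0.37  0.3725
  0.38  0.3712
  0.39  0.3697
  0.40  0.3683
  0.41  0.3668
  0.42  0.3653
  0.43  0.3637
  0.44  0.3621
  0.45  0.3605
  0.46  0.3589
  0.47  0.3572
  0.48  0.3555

σ√T = 0.46 × 1.0000 = 0.4600
d₁ = [ln(325/327) + (0.078 + 0.46²/2)·1] / 0.4600 = [-0.0061 + 0.1838] / 0.4600 = 0.3862 → 0.39
√T = √1 = 1.0000
φ(d₁) = φ(0.39) = 0.3697
vega = S·φ(d₁)·√T = 325·0.3697·1.0000 = 120.1525

120.15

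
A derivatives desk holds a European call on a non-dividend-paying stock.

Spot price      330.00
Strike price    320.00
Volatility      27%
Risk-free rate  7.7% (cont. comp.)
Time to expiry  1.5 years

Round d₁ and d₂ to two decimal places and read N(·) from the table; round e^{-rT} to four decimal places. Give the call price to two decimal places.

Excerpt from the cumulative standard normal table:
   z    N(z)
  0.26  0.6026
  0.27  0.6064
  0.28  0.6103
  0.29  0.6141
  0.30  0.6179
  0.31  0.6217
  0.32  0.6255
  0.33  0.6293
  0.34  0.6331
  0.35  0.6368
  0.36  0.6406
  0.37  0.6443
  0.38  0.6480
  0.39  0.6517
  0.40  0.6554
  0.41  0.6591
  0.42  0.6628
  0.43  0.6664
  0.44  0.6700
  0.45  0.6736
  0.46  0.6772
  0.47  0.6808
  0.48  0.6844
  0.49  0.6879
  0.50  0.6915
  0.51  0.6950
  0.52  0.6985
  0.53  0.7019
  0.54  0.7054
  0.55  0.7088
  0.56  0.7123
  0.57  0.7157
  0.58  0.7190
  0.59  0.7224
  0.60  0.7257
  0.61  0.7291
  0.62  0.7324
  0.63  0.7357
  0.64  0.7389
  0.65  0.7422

σ√T = 0.27 × 1.2247 = 0.3307
ln(S/K) + (r + σ²/2)T = ln(330/320) + (0.077 + 0.27²/2)·1.5 = 0.0308 + 0.1702 = 0.2009
d₁ = 0.2009 / 0.3307 = 0.6077 ⇒ 0.61
d₂ = d₁ − σ√T = 0.6077 − 0.3307 = 0.2770 ⇒ 0.28
e^(−rT) = e^(−0.077·1.5) = 0.8909
C = 330·N(0.61) − 320·0.8909·N(0.28) = 330·0.7291 − 320·0.8909·0.6103 = 240.6030 − 173.9892 = 66.6138

66.61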